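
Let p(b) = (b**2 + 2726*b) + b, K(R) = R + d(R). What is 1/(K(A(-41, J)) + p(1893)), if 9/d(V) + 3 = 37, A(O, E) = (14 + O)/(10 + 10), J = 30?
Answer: 340/2973524031 ≈ 1.1434e-7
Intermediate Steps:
A(O, E) = 7/10 + O/20 (A(O, E) = (14 + O)/20 = (14 + O)*(1/20) = 7/10 + O/20)
d(V) = 9/34 (d(V) = 9/(-3 + 37) = 9/34)
K(R) = 9/34 + R (K(R) = R + 9/34 = 9/34 + R)
p(b) = b**2 + 2727*b
1/(K(A(-41, J)) + p(1893)) = 1/((9/34 + (7/10 + (1/20)*(-41))) + 1893*(2727 + 1893)) = 1/((9/34 + (7/10 - 41/20)) + 1893*4620) = 1/((9/34 - 27/20) + 8745660) = 1/(-369/340 + 8745660) = 1/(2973524031/340) = 340/2973524031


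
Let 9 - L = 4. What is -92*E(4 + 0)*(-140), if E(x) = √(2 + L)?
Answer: 12880*√7 ≈ 34077.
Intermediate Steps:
L = 5 (L = 9 - 1*4 = 9 - 4 = 5)
E(x) = √7 (E(x) = √(2 + 5) = √7)
-92*E(4 + 0)*(-140) = -92*√7*(-140) = 12880*√7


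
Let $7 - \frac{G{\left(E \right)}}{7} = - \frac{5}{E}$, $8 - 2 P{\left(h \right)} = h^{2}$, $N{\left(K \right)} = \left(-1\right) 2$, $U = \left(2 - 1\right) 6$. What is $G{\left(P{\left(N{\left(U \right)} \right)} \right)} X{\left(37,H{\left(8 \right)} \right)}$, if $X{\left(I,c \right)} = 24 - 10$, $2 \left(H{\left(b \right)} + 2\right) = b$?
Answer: $931$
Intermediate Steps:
$U = 6$ ($U = 1 \cdot 6 = 6$)
$N{\left(K \right)} = -2$
$H{\left(b \right)} = -2 + \frac{b}{2}$
$P{\left(h \right)} = 4 - \frac{h^{2}}{2}$
$X{\left(I,c \right)} = 14$
$G{\left(E \right)} = 49 + \frac{35}{E}$ ($G{\left(E \right)} = 49 - 7 \left(- \frac{5}{E}\right) = 49 + \frac{35}{E}$)
$G{\left(P{\left(N{\left(U \right)} \right)} \right)} X{\left(37,H{\left(8 \right)} \right)} = \left(49 + \frac{35}{4 - \frac{\left(-2\right)^{2}}{2}}\right) 14 = \left(49 + \frac{35}{4 - 2}\right) 14 = \left(49 + \frac{35}{2}\right) 14 = \frac{133}{2} \cdot 14 = 931$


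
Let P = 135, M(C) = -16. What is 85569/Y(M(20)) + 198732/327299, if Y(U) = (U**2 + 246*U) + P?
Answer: -27302143191/1160274955 ≈ -23.531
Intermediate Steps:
Y(U) = 135 + U**2 + 246*U (Y(U) = (U**2 + 246*U) + 135 = 135 + U**2 + 246*U)
85569/Y(M(20)) + 198732/327299 = 85569/(135 + (-16)**2 + 246*(-16)) + 198732/327299 = 85569/(135 + 256 - 3936) + 198732*(1/327299) = 85569/(-3545) + 198732/327299 = 85569*(-1/3545) + 198732/327299 = -85569/3545 + 198732/327299 = -27302143191/1160274955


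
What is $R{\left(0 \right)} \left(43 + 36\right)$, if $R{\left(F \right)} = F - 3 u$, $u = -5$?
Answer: $1185$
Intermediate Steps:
$R{\left(F \right)} = 15 + F$ ($R{\left(F \right)} = F - -15 = F + 15 = 15 + F$)
$R{\left(0 \right)} \left(43 + 36\right) = \left(15 + 0\right) \left(43 + 36\right) = 15 \cdot 79 = 1185$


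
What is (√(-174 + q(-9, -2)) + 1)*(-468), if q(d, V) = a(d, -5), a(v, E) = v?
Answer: -468 - 468*I*√183 ≈ -468.0 - 6331.0*I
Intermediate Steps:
q(d, V) = d
(√(-174 + q(-9, -2)) + 1)*(-468) = (√(-174 - 9) + 1)*(-468) = (√(-183) + 1)*(-468) = (I*√183 + 1)*(-468) = (1 + I*√183)*(-468) = -468 - 468*I*√183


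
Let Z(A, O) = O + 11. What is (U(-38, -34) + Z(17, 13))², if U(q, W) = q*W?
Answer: 1731856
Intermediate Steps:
Z(A, O) = 11 + O
U(q, W) = W*q
(U(-38, -34) + Z(17, 13))² = (-34*(-38) + (11 + 13))² = (1292 + 24)² = 1316² = 1731856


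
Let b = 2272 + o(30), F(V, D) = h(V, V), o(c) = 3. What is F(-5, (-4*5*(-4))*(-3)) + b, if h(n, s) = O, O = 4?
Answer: 2279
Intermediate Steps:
h(n, s) = 4
F(V, D) = 4
b = 2275 (b = 2272 + 3 = 2275)
F(-5, (-4*5*(-4))*(-3)) + b = 4 + 2275 = 2279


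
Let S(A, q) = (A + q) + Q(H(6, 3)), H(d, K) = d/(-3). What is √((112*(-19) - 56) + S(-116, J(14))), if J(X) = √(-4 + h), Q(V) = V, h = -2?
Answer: √(-2302 + I*√6) ≈ 0.0255 + 47.979*I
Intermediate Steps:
H(d, K) = -d/3 (H(d, K) = d*(-⅓) = -d/3)
J(X) = I*√6 (J(X) = √(-4 - 2) = √(-6) = I*√6)
S(A, q) = -2 + A + q (S(A, q) = (A + q) - ⅓*6 = (A + q) - 2 = -2 + A + q)
√((112*(-19) - 56) + S(-116, J(14))) = √((112*(-19) - 56) + (-2 - 116 + I*√6)) = √((-2128 - 56) + (-118 + I*√6)) = √(-2184 + (-118 + I*√6)) = √(-2302 + I*√6)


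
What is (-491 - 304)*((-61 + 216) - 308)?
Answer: 121635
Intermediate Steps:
(-491 - 304)*((-61 + 216) - 308) = -795*(155 - 308) = -795*(-153) = 121635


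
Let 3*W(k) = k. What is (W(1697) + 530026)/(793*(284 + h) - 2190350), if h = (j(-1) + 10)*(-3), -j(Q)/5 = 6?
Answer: -1591775/5752674 ≈ -0.27670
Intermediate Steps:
W(k) = k/3
j(Q) = -30 (j(Q) = -5*6 = -30)
h = 60 (h = (-30 + 10)*(-3) = -20*(-3) = 60)
(W(1697) + 530026)/(793*(284 + h) - 2190350) = ((⅓)*1697 + 530026)/(793*(284 + 60) - 2190350) = (1697/3 + 530026)/(793*344 - 2190350) = 1591775/(3*(272792 - 2190350)) = (1591775/3)/(-1917558) = (1591775/3)*(-1/1917558) = -1591775/5752674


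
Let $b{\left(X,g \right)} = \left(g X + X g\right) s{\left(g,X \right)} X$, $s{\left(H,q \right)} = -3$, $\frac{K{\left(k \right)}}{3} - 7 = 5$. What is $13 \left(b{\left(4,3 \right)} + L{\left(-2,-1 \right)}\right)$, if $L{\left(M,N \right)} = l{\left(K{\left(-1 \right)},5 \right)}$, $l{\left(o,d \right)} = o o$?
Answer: $13104$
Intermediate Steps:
$K{\left(k \right)} = 36$ ($K{\left(k \right)} = 21 + 3 \cdot 5 = 21 + 15 = 36$)
$l{\left(o,d \right)} = o^{2}$
$L{\left(M,N \right)} = 1296$ ($L{\left(M,N \right)} = 36^{2} = 1296$)
$b{\left(X,g \right)} = - 6 g X^{2}$ ($b{\left(X,g \right)} = \left(g X + X g\right) \left(-3\right) X = \left(X g + X g\right) \left(-3\right) X = 2 X g \left(-3\right) X = - 6 X g X = - 6 g X^{2}$)
$13 \left(b{\left(4,3 \right)} + L{\left(-2,-1 \right)}\right) = 13 \left(\left(-6\right) 3 \cdot 4^{2} + 1296\right) = 13 \left(\left(-6\right) 3 \cdot 16 + 1296\right) = 13 \left(-288 + 1296\right) = 13 \cdot 1008 = 13104$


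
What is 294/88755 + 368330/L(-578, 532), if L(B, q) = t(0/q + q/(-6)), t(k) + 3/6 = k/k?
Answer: 21794086198/29585 ≈ 7.3666e+5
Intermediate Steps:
t(k) = 1/2 (t(k) = -1/2 + k/k = -1/2 + 1 = 1/2)
L(B, q) = 1/2
294/88755 + 368330/L(-578, 532) = 294/88755 + 368330/(1/2) = 294*(1/88755) + 368330*2 = 98/29585 + 736660 = 21794086198/29585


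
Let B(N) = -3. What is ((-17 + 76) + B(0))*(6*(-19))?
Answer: -6384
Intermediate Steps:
((-17 + 76) + B(0))*(6*(-19)) = ((-17 + 76) - 3)*(6*(-19)) = (59 - 3)*(-114) = 56*(-114) = -6384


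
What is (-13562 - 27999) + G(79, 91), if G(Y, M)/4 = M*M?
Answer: -8437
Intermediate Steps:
G(Y, M) = 4*M**2 (G(Y, M) = 4*(M*M) = 4*M**2)
(-13562 - 27999) + G(79, 91) = (-13562 - 27999) + 4*91**2 = -41561 + 4*8281 = -41561 + 33124 = -8437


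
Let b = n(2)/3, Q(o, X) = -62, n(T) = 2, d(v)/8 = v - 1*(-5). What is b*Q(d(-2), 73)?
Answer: -124/3 ≈ -41.333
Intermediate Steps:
d(v) = 40 + 8*v (d(v) = 8*(v - 1*(-5)) = 8*(v + 5) = 8*(5 + v) = 40 + 8*v)
b = ⅔ (b = 2/3 = 2*(⅓) = ⅔ ≈ 0.66667)
b*Q(d(-2), 73) = (⅔)*(-62) = -124/3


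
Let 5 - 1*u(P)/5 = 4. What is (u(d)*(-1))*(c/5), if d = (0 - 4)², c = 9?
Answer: -9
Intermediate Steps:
d = 16 (d = (-4)² = 16)
u(P) = 5 (u(P) = 25 - 5*4 = 25 - 20 = 5)
(u(d)*(-1))*(c/5) = (5*(-1))*(9/5) = -45/5 = -5*9/5 = -9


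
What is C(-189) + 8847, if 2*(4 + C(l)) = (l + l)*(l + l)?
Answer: 80285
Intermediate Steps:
C(l) = -4 + 2*l**2 (C(l) = -4 + ((l + l)*(l + l))/2 = -4 + ((2*l)*(2*l))/2 = -4 + (4*l**2)/2 = -4 + 2*l**2)
C(-189) + 8847 = (-4 + 2*(-189)**2) + 8847 = (-4 + 2*35721) + 8847 = (-4 + 71442) + 8847 = 71438 + 8847 = 80285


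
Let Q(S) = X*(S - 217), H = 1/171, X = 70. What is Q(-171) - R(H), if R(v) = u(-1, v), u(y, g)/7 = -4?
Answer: -27132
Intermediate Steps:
u(y, g) = -28 (u(y, g) = 7*(-4) = -28)
H = 1/171 ≈ 0.0058480
R(v) = -28
Q(S) = -15190 + 70*S (Q(S) = 70*(S - 217) = 70*(-217 + S) = -15190 + 70*S)
Q(-171) - R(H) = (-15190 + 70*(-171)) - 1*(-28) = (-15190 - 11970) + 28 = -27160 + 28 = -27132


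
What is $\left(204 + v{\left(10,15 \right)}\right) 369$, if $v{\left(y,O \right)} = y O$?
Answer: $130626$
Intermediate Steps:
$v{\left(y,O \right)} = O y$
$\left(204 + v{\left(10,15 \right)}\right) 369 = \left(204 + 15 \cdot 10\right) 369 = \left(204 + 150\right) 369 = 354 \cdot 369 = 130626$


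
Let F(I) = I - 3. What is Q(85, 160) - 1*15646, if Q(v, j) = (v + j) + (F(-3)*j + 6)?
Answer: -16355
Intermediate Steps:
F(I) = -3 + I
Q(v, j) = 6 + v - 5*j (Q(v, j) = (v + j) + ((-3 - 3)*j + 6) = (j + v) + (-6*j + 6) = (j + v) + (6 - 6*j) = 6 + v - 5*j)
Q(85, 160) - 1*15646 = (6 + 85 - 5*160) - 1*15646 = (6 + 85 - 800) - 15646 = -709 - 15646 = -16355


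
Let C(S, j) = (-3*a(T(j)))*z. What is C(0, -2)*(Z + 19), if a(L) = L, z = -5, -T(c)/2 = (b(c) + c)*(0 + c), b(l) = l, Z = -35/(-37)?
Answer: -177120/37 ≈ -4787.0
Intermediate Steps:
Z = 35/37 (Z = -35*(-1/37) = 35/37 ≈ 0.94595)
T(c) = -4*c² (T(c) = -2*(c + c)*(0 + c) = -2*2*c*c = -4*c²)
C(S, j) = -60*j² (C(S, j) = -(-12)*j²*(-5) = (12*j²)*(-5) = -60*j²)
C(0, -2)*(Z + 19) = (-60*(-2)²)*(35/37 + 19) = -60*4*(738/37) = -240*738/37 = -177120/37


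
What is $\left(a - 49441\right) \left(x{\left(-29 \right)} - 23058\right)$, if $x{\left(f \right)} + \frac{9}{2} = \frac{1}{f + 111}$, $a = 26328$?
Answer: $\frac{21854774506}{41} \approx 5.3304 \cdot 10^{8}$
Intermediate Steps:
$x{\left(f \right)} = - \frac{9}{2} + \frac{1}{111 + f}$ ($x{\left(f \right)} = - \frac{9}{2} + \frac{1}{f + 111} = - \frac{9}{2} + \frac{1}{111 + f}$)
$\left(a - 49441\right) \left(x{\left(-29 \right)} - 23058\right) = \left(26328 - 49441\right) \left(\frac{-997 - -261}{2 \left(111 - 29\right)} - 23058\right) = - 23113 \left(\frac{-997 + 261}{2 \cdot 82} - 23058\right) = - 23113 \left(\frac{1}{2} \cdot \frac{1}{82} \left(-736\right) - 23058\right) = - 23113 \left(- \frac{184}{41} - 23058\right) = \left(-23113\right) \left(- \frac{945562}{41}\right) = \frac{21854774506}{41}$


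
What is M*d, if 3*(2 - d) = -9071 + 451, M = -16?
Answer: -138016/3 ≈ -46005.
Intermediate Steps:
d = 8626/3 (d = 2 - (-9071 + 451)/3 = 2 - 1/3*(-8620) = 2 + 8620/3 = 8626/3 ≈ 2875.3)
M*d = -16*8626/3 = -138016/3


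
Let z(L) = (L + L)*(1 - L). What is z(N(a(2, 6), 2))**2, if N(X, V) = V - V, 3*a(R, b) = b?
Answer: 0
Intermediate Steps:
a(R, b) = b/3
N(X, V) = 0
z(L) = 2*L*(1 - L) (z(L) = (2*L)*(1 - L) = 2*L*(1 - L))
z(N(a(2, 6), 2))**2 = (2*0*(1 - 1*0))**2 = (2*0*(1 + 0))**2 = (2*0*1)**2 = 0**2 = 0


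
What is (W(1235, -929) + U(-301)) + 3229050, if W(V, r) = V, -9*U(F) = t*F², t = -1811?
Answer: 193150976/9 ≈ 2.1461e+7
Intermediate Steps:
U(F) = 1811*F²/9 (U(F) = -(-1811)*F²/9 = 1811*F²/9)
(W(1235, -929) + U(-301)) + 3229050 = (1235 + (1811/9)*(-301)²) + 3229050 = (1235 + (1811/9)*90601) + 3229050 = (1235 + 164078411/9) + 3229050 = 164089526/9 + 3229050 = 193150976/9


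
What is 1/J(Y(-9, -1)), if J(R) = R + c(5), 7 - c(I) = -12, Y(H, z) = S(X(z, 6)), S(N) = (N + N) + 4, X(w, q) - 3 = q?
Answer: 1/41 ≈ 0.024390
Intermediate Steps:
X(w, q) = 3 + q
S(N) = 4 + 2*N (S(N) = 2*N + 4 = 4 + 2*N)
Y(H, z) = 22 (Y(H, z) = 4 + 2*(3 + 6) = 4 + 2*9 = 4 + 18 = 22)
c(I) = 19 (c(I) = 7 - 1*(-12) = 7 + 12 = 19)
J(R) = 19 + R (J(R) = R + 19 = 19 + R)
1/J(Y(-9, -1)) = 1/(19 + 22) = 1/41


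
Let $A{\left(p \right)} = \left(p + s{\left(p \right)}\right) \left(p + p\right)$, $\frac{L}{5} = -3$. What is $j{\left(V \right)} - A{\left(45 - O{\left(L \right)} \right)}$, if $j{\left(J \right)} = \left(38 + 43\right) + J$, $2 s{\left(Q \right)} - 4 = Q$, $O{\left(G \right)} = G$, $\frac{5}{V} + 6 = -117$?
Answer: $- \frac{1347962}{123} \approx -10959.0$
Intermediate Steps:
$V = - \frac{5}{123}$ ($V = \frac{5}{-6 - 117} = \frac{5}{-123} = 5 \left(- \frac{1}{123}\right) = - \frac{5}{123} \approx -0.04065$)
$L = -15$ ($L = 5 \left(-3\right) = -15$)
$s{\left(Q \right)} = 2 + \frac{Q}{2}$
$A{\left(p \right)} = 2 p \left(2 + \frac{3 p}{2}\right)$ ($A{\left(p \right)} = \left(p + \left(2 + \frac{p}{2}\right)\right) \left(p + p\right) = \left(2 + \frac{3 p}{2}\right) 2 p = 2 p \left(2 + \frac{3 p}{2}\right)$)
$j{\left(J \right)} = 81 + J$
$j{\left(V \right)} - A{\left(45 - O{\left(L \right)} \right)} = \left(81 - \frac{5}{123}\right) - \left(45 - -15\right) \left(4 + 3 \left(45 - -15\right)\right) = \frac{9958}{123} - \left(45 + 15\right) \left(4 + 3 \left(45 + 15\right)\right) = \frac{9958}{123} - 60 \left(4 + 3 \cdot 60\right) = \frac{9958}{123} - 60 \left(4 + 180\right) = \frac{9958}{123} - 60 \cdot 184 = \frac{9958}{123} - 11040 = - \frac{1347962}{123}$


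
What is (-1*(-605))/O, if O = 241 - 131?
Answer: 11/2 ≈ 5.5000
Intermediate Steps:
O = 110
(-1*(-605))/O = -1*(-605)/110 = 605*(1/110) = 11/2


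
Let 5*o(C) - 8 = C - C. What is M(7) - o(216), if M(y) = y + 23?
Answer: 142/5 ≈ 28.400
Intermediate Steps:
o(C) = 8/5 (o(C) = 8/5 + (C - C)/5 = 8/5 + (⅕)*0 = 8/5 + 0 = 8/5)
M(y) = 23 + y
M(7) - o(216) = (23 + 7) - 1*8/5 = 30 - 8/5 = 142/5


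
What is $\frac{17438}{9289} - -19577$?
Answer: $\frac{181868191}{9289} \approx 19579.0$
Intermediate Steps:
$\frac{17438}{9289} - -19577 = 17438 \cdot \frac{1}{9289} + 19577 = \frac{17438}{9289} + 19577 = \frac{181868191}{9289}$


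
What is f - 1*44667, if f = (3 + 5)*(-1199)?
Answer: -54259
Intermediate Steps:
f = -9592 (f = 8*(-1199) = -9592)
f - 1*44667 = -9592 - 1*44667 = -9592 - 44667 = -54259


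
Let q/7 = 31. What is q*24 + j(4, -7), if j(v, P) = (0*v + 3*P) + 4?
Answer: 5191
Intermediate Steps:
j(v, P) = 4 + 3*P (j(v, P) = (0 + 3*P) + 4 = 3*P + 4 = 4 + 3*P)
q = 217 (q = 7*31 = 217)
q*24 + j(4, -7) = 217*24 + (4 + 3*(-7)) = 5208 + (4 - 21) = 5208 - 17 = 5191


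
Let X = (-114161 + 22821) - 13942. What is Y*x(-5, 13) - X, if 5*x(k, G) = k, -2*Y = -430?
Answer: 105067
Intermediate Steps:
Y = 215 (Y = -½*(-430) = 215)
X = -105282 (X = -91340 - 13942 = -105282)
x(k, G) = k/5
Y*x(-5, 13) - X = 215*((⅕)*(-5)) - 1*(-105282) = 215*(-1) + 105282 = -215 + 105282 = 105067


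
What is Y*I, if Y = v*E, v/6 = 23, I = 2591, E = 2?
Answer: 715116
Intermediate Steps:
v = 138 (v = 6*23 = 138)
Y = 276 (Y = 138*2 = 276)
Y*I = 276*2591 = 715116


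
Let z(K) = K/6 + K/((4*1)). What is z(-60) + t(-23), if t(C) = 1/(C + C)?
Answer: -1151/46 ≈ -25.022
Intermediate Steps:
t(C) = 1/(2*C)
z(K) = 5*K/12 (z(K) = K*(⅙) + K/4 = K/6 + K*(¼) = K/6 + K/4 = 5*K/12)
z(-60) + t(-23) = (5/12)*(-60) + (½)/(-23) = -25 + (½)*(-1/23) = -25 - 1/46 = -1151/46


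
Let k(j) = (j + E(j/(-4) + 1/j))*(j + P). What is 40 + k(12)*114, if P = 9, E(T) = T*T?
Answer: 393069/8 ≈ 49134.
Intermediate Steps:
E(T) = T²
k(j) = (9 + j)*(j + (1/j - j/4)²) (k(j) = (j + (j/(-4) + 1/j)²)*(j + 9) = (j + (j*(-¼) + 1/j)²)*(9 + j) = (j + (-j/4 + 1/j)²)*(9 + j) = (j + (1/j - j/4)²)*(9 + j) = (9 + j)*(j + (1/j - j/4)²))
40 + k(12)*114 = 40 + ((1/16)*(144 + 12⁵ - 72*12² + 16*12 + 25*12⁴ + 136*12³)/12²)*114 = 40 + ((1/16)*(1/144)*(144 + 248832 - 72*144 + 192 + 25*20736 + 136*1728))*114 = 40 + ((1/16)*(1/144)*(144 + 248832 - 10368 + 192 + 518400 + 235008))*114 = 40 + ((1/16)*(1/144)*992208)*114 = 40 + (20671/48)*114 = 40 + 392749/8 = 393069/8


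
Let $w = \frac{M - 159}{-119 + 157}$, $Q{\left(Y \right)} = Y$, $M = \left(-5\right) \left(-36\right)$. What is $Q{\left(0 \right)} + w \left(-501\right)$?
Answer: $- \frac{10521}{38} \approx -276.87$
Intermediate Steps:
$M = 180$
$w = \frac{21}{38}$ ($w = \frac{180 - 159}{-119 + 157} = \frac{21}{38} \approx 0.55263$)
$Q{\left(0 \right)} + w \left(-501\right) = 0 + \frac{21}{38} \left(-501\right) = 0 - \frac{10521}{38} = - \frac{10521}{38}$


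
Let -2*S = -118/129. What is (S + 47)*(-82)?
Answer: -502004/129 ≈ -3891.5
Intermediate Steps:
S = 59/129 (S = -(-59)/129 = -½*(-118/129) = 59/129 ≈ 0.45736)
(S + 47)*(-82) = (59/129 + 47)*(-82) = (6122/129)*(-82) = -502004/129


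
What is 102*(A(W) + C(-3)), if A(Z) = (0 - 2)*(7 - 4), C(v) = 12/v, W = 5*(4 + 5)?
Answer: -1020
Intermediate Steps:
W = 45 (W = 5*9 = 45)
A(Z) = -6 (A(Z) = -2*3 = -6)
102*(A(W) + C(-3)) = 102*(-6 + 12/(-3)) = 102*(-6 + 12*(-⅓)) = 102*(-6 - 4) = 102*(-10) = -1020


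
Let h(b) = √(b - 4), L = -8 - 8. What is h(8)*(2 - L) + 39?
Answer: 75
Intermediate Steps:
L = -16
h(b) = √(-4 + b)
h(8)*(2 - L) + 39 = √(-4 + 8)*(2 - 1*(-16)) + 39 = √4*(2 + 16) + 39 = 2*18 + 39 = 36 + 39 = 75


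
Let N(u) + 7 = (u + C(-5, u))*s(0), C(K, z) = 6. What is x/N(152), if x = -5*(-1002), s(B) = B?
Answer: -5010/7 ≈ -715.71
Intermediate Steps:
N(u) = -7 (N(u) = -7 + (u + 6)*0 = -7 + (6 + u)*0 = -7 + 0 = -7)
x = 5010
x/N(152) = 5010/(-7) = 5010*(-⅐) = -5010/7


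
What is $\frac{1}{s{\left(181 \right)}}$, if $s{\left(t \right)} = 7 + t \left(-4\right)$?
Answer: $- \frac{1}{717} \approx -0.0013947$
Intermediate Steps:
$s{\left(t \right)} = 7 - 4 t$
$\frac{1}{s{\left(181 \right)}} = \frac{1}{7 - 724} = \frac{1}{-717} = - \frac{1}{717}$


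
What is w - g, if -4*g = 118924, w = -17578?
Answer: 12153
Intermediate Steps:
g = -29731 (g = -¼*118924 = -29731)
w - g = -17578 - 1*(-29731) = -17578 + 29731 = 12153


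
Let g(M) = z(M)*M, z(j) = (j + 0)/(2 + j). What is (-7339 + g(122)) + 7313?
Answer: 2915/31 ≈ 94.032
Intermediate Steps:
z(j) = j/(2 + j)
g(M) = M²/(2 + M) (g(M) = (M/(2 + M))*M = M²/(2 + M))
(-7339 + g(122)) + 7313 = (-7339 + 122²/(2 + 122)) + 7313 = (-7339 + 14884/124) + 7313 = (-7339 + 14884*(1/124)) + 7313 = (-7339 + 3721/31) + 7313 = -223788/31 + 7313 = 2915/31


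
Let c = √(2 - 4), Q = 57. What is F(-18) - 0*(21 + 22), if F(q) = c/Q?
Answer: I*√2/57 ≈ 0.024811*I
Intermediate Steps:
c = I*√2 (c = √(-2) = I*√2 ≈ 1.4142*I)
F(q) = I*√2/57 (F(q) = (I*√2)/57 = (I*√2)*(1/57) = I*√2/57)
F(-18) - 0*(21 + 22) = I*√2/57 - 0*(21 + 22) = I*√2/57 - 0*43 = I*√2/57 - 1*0 = I*√2/57 + 0 = I*√2/57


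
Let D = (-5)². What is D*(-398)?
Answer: -9950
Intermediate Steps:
D = 25
D*(-398) = 25*(-398) = -9950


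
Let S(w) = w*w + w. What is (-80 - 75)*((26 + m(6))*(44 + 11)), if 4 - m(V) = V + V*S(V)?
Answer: 1943700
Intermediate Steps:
S(w) = w + w**2 (S(w) = w**2 + w = w + w**2)
m(V) = 4 - V - V**2*(1 + V) (m(V) = 4 - (V + V*(V*(1 + V))) = 4 - (V + V**2*(1 + V)) = 4 + (-V - V**2*(1 + V)) = 4 - V - V**2*(1 + V))
(-80 - 75)*((26 + m(6))*(44 + 11)) = (-80 - 75)*((26 + (4 - 1*6 - 1*6**2 - 1*6**3))*(44 + 11)) = -155*(26 + (4 - 6 - 1*36 - 1*216))*55 = -155*(26 + (4 - 6 - 36 - 216))*55 = -155*(26 - 254)*55 = -(-35340)*55 = -155*(-12540) = 1943700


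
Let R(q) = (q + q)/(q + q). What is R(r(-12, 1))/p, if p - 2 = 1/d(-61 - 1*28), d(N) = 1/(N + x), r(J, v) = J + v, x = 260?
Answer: 1/173 ≈ 0.0057803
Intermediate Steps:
d(N) = 1/(260 + N) (d(N) = 1/(N + 260) = 1/(260 + N))
R(q) = 1 (R(q) = (2*q)/((2*q)) = (2*q)*(1/(2*q)) = 1)
p = 173 (p = 2 + 1/(1/(260 + (-61 - 1*28))) = 2 + 1/(1/(260 + (-61 - 28))) = 2 + 1/(1/(260 - 89)) = 2 + 1/(1/171) = 2 + 171 = 173)
R(r(-12, 1))/p = 1/173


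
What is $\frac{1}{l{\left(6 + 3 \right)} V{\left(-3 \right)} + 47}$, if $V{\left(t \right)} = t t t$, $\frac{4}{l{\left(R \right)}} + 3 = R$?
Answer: $\frac{1}{29} \approx 0.034483$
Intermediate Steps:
$l{\left(R \right)} = \frac{4}{-3 + R}$
$V{\left(t \right)} = t^{3}$ ($V{\left(t \right)} = t^{2} t = t^{3}$)
$\frac{1}{l{\left(6 + 3 \right)} V{\left(-3 \right)} + 47} = \frac{1}{\frac{4}{-3 + \left(6 + 3\right)} \left(-3\right)^{3} + 47} = \frac{1}{\frac{4}{-3 + 9} \left(-27\right) + 47} = \frac{1}{\frac{4}{6} \left(-27\right) + 47} = \frac{1}{4 \cdot \frac{1}{6} \left(-27\right) + 47} = \frac{1}{\frac{2}{3} \left(-27\right) + 47} = \frac{1}{-18 + 47} = \frac{1}{29}$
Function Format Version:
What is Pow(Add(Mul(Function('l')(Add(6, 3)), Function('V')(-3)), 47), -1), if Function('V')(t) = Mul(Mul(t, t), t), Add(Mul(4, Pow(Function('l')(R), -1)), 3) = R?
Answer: Rational(1, 29) ≈ 0.034483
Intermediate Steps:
Function('l')(R) = Mul(4, Pow(Add(-3, R), -1))
Function('V')(t) = Pow(t, 3) (Function('V')(t) = Mul(Pow(t, 2), t) = Pow(t, 3))
Pow(Add(Mul(Function('l')(Add(6, 3)), Function('V')(-3)), 47), -1) = Pow(Add(Mul(Mul(4, Pow(Add(-3, Add(6, 3)), -1)), Pow(-3, 3)), 47), -1) = Pow(Add(Mul(Mul(4, Pow(Add(-3, 9), -1)), -27), 47), -1) = Pow(Add(Mul(Mul(4, Pow(6, -1)), -27), 47), -1) = Pow(Add(Mul(Mul(4, Rational(1, 6)), -27), 47), -1) = Pow(Add(Mul(Rational(2, 3), -27), 47), -1) = Pow(Add(-18, 47), -1) = Pow(29, -1) = Rational(1, 29)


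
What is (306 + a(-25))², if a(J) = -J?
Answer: 109561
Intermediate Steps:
(306 + a(-25))² = (306 - 1*(-25))² = (306 + 25)² = 331² = 109561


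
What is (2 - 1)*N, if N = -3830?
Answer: -3830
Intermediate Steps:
(2 - 1)*N = (2 - 1)*(-3830) = 1*(-3830) = -3830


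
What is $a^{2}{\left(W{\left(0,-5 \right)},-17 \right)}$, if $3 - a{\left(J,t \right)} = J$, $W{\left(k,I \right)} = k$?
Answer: $9$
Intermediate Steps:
$a{\left(J,t \right)} = 3 - J$
$a^{2}{\left(W{\left(0,-5 \right)},-17 \right)} = \left(3 - 0\right)^{2} = \left(3 + 0\right)^{2} = 3^{2} = 9$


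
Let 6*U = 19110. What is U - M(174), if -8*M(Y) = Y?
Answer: 12827/4 ≈ 3206.8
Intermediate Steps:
U = 3185 (U = (1/6)*19110 = 3185)
M(Y) = -Y/8
U - M(174) = 3185 - (-1)*174/8 = 3185 - 1*(-87/4) = 3185 + 87/4 = 12827/4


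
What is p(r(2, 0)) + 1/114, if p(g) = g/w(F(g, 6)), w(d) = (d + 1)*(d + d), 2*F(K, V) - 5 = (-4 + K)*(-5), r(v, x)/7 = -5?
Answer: 1621/230280 ≈ 0.0070393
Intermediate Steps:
r(v, x) = -35 (r(v, x) = 7*(-5) = -35)
F(K, V) = 25/2 - 5*K/2 (F(K, V) = 5/2 + ((-4 + K)*(-5))/2 = 5/2 + (20 - 5*K)/2 = 5/2 + (10 - 5*K/2) = 25/2 - 5*K/2)
w(d) = 2*d*(1 + d) (w(d) = (1 + d)*(2*d) = 2*d*(1 + d))
p(g) = g/(2*(25/2 - 5*g/2)*(27/2 - 5*g/2)) (p(g) = g/((2*(25/2 - 5*g/2)*(1 + (25/2 - 5*g/2)))) = g/((2*(25/2 - 5*g/2)*(27/2 - 5*g/2))) = g*(1/(2*(25/2 - 5*g/2)*(27/2 - 5*g/2))) = g/(2*(25/2 - 5*g/2)*(27/2 - 5*g/2)))
p(r(2, 0)) + 1/114 = (⅖)*(-35)/((-27 + 5*(-35))*(-5 - 35)) + 1/114 = (⅖)*(-35)/(-27 - 175*(-40)) + 1/114 = (⅖)*(-35)*(-1/40)/(-202) + 1/114 = (⅖)*(-35)*(-1/202)*(-1/40) + 1/114 = -7/4040 + 1/114 = 1621/230280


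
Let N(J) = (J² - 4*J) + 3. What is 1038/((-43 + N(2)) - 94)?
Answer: -173/23 ≈ -7.5217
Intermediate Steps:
N(J) = 3 + J² - 4*J
1038/((-43 + N(2)) - 94) = 1038/((-43 + (3 + 2² - 4*2)) - 94) = 1038/((-43 + (3 + 4 - 8)) - 94) = 1038/((-43 - 1) - 94) = 1038/(-44 - 94) = 1038/(-138) = 1038*(-1/138) = -173/23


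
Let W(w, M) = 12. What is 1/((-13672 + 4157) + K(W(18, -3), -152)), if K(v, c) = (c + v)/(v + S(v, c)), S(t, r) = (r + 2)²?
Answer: -804/7650065 ≈ -0.00010510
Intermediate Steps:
S(t, r) = (2 + r)²
K(v, c) = (c + v)/(v + (2 + c)²)
1/((-13672 + 4157) + K(W(18, -3), -152)) = 1/((-13672 + 4157) + (-152 + 12)/(12 + (2 - 152)²)) = 1/(-9515 - 140/(12 + (-150)²)) = 1/(-9515 - 140/(12 + 22500)) = 1/(-9515 - 140/22512) = 1/(-9515 + (1/22512)*(-140)) = 1/(-9515 - 5/804) = 1/(-7650065/804) = -804/7650065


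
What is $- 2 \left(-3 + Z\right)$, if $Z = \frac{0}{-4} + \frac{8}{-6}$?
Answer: $\frac{26}{3} \approx 8.6667$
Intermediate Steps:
$Z = - \frac{4}{3}$ ($Z = 0 \left(- \frac{1}{4}\right) + 8 \left(- \frac{1}{6}\right) = 0 - \frac{4}{3} = - \frac{4}{3} \approx -1.3333$)
$- 2 \left(-3 + Z\right) = - 2 \left(-3 - \frac{4}{3}\right) = \left(-2\right) \left(- \frac{13}{3}\right) = \frac{26}{3}$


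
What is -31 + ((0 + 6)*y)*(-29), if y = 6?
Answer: -1075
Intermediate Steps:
-31 + ((0 + 6)*y)*(-29) = -31 + ((0 + 6)*6)*(-29) = -31 + (6*6)*(-29) = -31 + 36*(-29) = -31 - 1044 = -1075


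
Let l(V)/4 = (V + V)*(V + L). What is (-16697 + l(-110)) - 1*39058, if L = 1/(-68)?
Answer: 697985/17 ≈ 41058.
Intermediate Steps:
L = -1/68 ≈ -0.014706
l(V) = 8*V*(-1/68 + V) (l(V) = 4*((V + V)*(V - 1/68)) = 4*((2*V)*(-1/68 + V)) = 4*(2*V*(-1/68 + V)) = 8*V*(-1/68 + V))
(-16697 + l(-110)) - 1*39058 = (-16697 + (2/17)*(-110)*(-1 + 68*(-110))) - 1*39058 = (-16697 + (2/17)*(-110)*(-1 - 7480)) - 39058 = (-16697 + (2/17)*(-110)*(-7481)) - 39058 = (-16697 + 1645820/17) - 39058 = 1361971/17 - 39058 = 697985/17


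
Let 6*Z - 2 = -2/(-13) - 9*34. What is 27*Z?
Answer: -17775/13 ≈ -1367.3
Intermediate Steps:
Z = -1975/39 (Z = ⅓ + (-2/(-13) - 9*34)/6 = ⅓ + (-2*(-1/13) - 306)/6 = ⅓ + (2/13 - 306)/6 = ⅓ + (⅙)*(-3976/13) = ⅓ - 1988/39 = -1975/39 ≈ -50.641)
27*Z = 27*(-1975/39) = -17775/13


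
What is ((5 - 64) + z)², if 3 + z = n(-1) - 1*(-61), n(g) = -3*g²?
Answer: 16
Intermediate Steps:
z = 55 (z = -3 + (-3*(-1)² - 1*(-61)) = -3 + (-3*1 + 61) = -3 + (-3 + 61) = -3 + 58 = 55)
((5 - 64) + z)² = ((5 - 64) + 55)² = (-59 + 55)² = (-4)² = 16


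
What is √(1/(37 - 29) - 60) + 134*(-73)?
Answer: -9782 + I*√958/4 ≈ -9782.0 + 7.7379*I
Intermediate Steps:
√(1/(37 - 29) - 60) + 134*(-73) = √(1/8 - 60) - 9782 = √(⅛ - 60) - 9782 = √(-479/8) - 9782 = I*√958/4 - 9782 = -9782 + I*√958/4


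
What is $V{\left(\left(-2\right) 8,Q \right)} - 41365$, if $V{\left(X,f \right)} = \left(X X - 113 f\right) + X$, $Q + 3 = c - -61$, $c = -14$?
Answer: $-46097$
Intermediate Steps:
$Q = 44$ ($Q = -3 - -47 = -3 + \left(-14 + 61\right) = -3 + 47 = 44$)
$V{\left(X,f \right)} = X + X^{2} - 113 f$ ($V{\left(X,f \right)} = \left(X^{2} - 113 f\right) + X = X + X^{2} - 113 f$)
$V{\left(\left(-2\right) 8,Q \right)} - 41365 = \left(\left(-2\right) 8 + \left(\left(-2\right) 8\right)^{2} - 4972\right) - 41365 = \left(-16 + \left(-16\right)^{2} - 4972\right) - 41365 = \left(-16 + 256 - 4972\right) - 41365 = -4732 - 41365 = -46097$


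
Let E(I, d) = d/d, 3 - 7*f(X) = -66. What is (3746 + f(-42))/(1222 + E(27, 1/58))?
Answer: 26291/8561 ≈ 3.0710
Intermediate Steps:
f(X) = 69/7 (f(X) = 3/7 - ⅐*(-66) = 3/7 + 66/7 = 69/7)
E(I, d) = 1
(3746 + f(-42))/(1222 + E(27, 1/58)) = (3746 + 69/7)/(1222 + 1) = (26291/7)/1223 = (26291/7)*(1/1223) = 26291/8561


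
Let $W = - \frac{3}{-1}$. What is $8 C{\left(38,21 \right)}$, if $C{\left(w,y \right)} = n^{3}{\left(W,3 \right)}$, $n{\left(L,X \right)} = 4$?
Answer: $512$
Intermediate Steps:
$W = 3$ ($W = \left(-3\right) \left(-1\right) = 3$)
$C{\left(w,y \right)} = 64$ ($C{\left(w,y \right)} = 4^{3} = 64$)
$8 C{\left(38,21 \right)} = 8 \cdot 64 = 512$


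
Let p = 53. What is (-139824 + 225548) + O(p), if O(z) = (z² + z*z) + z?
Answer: 91395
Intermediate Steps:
O(z) = z + 2*z² (O(z) = (z² + z²) + z = 2*z² + z = z + 2*z²)
(-139824 + 225548) + O(p) = (-139824 + 225548) + 53*(1 + 2*53) = 85724 + 53*(1 + 106) = 85724 + 53*107 = 85724 + 5671 = 91395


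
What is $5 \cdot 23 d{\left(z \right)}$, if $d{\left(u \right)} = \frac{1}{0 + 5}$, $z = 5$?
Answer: $23$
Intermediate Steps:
$d{\left(u \right)} = \frac{1}{5}$
$5 \cdot 23 d{\left(z \right)} = 5 \cdot 23 \cdot \frac{1}{5} = 115 \cdot \frac{1}{5} = 23$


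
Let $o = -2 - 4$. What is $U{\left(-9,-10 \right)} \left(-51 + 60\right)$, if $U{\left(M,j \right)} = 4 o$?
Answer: $-216$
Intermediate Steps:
$o = -6$
$U{\left(M,j \right)} = -24$ ($U{\left(M,j \right)} = 4 \left(-6\right) = -24$)
$U{\left(-9,-10 \right)} \left(-51 + 60\right) = - 24 \left(-51 + 60\right) = \left(-24\right) 9 = -216$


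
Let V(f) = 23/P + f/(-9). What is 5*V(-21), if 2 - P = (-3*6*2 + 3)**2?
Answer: 37700/3261 ≈ 11.561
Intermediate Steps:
P = -1087 (P = 2 - (-3*6*2 + 3)**2 = 2 - (-18*2 + 3)**2 = 2 - (-36 + 3)**2 = 2 - 1*(-33)**2 = 2 - 1*1089 = 2 - 1089 = -1087)
V(f) = -23/1087 - f/9 (V(f) = 23/(-1087) + f/(-9) = 23*(-1/1087) + f*(-1/9) = -23/1087 - f/9)
5*V(-21) = 5*(-23/1087 - 1/9*(-21)) = 5*(-23/1087 + 7/3) = 5*(7540/3261) = 37700/3261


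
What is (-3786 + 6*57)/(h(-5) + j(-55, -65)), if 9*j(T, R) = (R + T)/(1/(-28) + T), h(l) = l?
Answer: 15921612/21995 ≈ 723.87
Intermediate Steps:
j(T, R) = (R + T)/(9*(-1/28 + T)) (j(T, R) = ((R + T)/(1/(-28) + T))/9 = ((R + T)/(-1/28 + T))/9 = (R + T)/(9*(-1/28 + T)))
(-3786 + 6*57)/(h(-5) + j(-55, -65)) = (-3786 + 6*57)/(-5 + 28*(-65 - 55)/(9*(-1 + 28*(-55)))) = (-3786 + 342)/(-5 + (28/9)*(-120)/(-1 - 1540)) = -3444/(-5 + (28/9)*(-120)/(-1541)) = -3444/(-5 + (28/9)*(-1/1541)*(-120)) = -3444/(-5 + 1120/4623) = -3444/(-21995/4623) = -3444*(-4623/21995) = 15921612/21995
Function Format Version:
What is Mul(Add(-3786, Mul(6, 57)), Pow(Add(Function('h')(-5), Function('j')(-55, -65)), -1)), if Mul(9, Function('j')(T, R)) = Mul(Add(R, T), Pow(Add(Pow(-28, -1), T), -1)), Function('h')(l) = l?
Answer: Rational(15921612, 21995) ≈ 723.87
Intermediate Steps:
Function('j')(T, R) = Mul(Rational(1, 9), Pow(Add(Rational(-1, 28), T), -1), Add(R, T)) (Function('j')(T, R) = Mul(Rational(1, 9), Mul(Add(R, T), Pow(Add(Pow(-28, -1), T), -1))) = Mul(Rational(1, 9), Mul(Add(R, T), Pow(Add(Rational(-1, 28), T), -1))) = Mul(Rational(1, 9), Mul(Pow(Add(Rational(-1, 28), T), -1), Add(R, T))) = Mul(Rational(1, 9), Pow(Add(Rational(-1, 28), T), -1), Add(R, T)))
Mul(Add(-3786, Mul(6, 57)), Pow(Add(Function('h')(-5), Function('j')(-55, -65)), -1)) = Mul(Add(-3786, Mul(6, 57)), Pow(Add(-5, Mul(Rational(28, 9), Pow(Add(-1, Mul(28, -55)), -1), Add(-65, -55))), -1)) = Mul(Add(-3786, 342), Pow(Add(-5, Mul(Rational(28, 9), Pow(Add(-1, -1540), -1), -120)), -1)) = Mul(-3444, Pow(Add(-5, Mul(Rational(28, 9), Pow(-1541, -1), -120)), -1)) = Mul(-3444, Pow(Add(-5, Mul(Rational(28, 9), Rational(-1, 1541), -120)), -1)) = Mul(-3444, Pow(Add(-5, Rational(1120, 4623)), -1)) = Mul(-3444, Pow(Rational(-21995, 4623), -1)) = Mul(-3444, Rational(-4623, 21995)) = Rational(15921612, 21995)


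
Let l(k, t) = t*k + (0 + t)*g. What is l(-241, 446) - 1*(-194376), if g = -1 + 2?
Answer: 87336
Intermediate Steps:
g = 1
l(k, t) = t + k*t (l(k, t) = t*k + (0 + t)*1 = k*t + t*1 = k*t + t = t + k*t)
l(-241, 446) - 1*(-194376) = 446*(1 - 241) - 1*(-194376) = 446*(-240) + 194376 = -107040 + 194376 = 87336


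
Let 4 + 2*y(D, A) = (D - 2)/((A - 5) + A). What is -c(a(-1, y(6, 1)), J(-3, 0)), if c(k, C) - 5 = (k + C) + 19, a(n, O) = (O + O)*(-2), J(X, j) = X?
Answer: -95/3 ≈ -31.667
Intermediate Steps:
y(D, A) = -2 + (-2 + D)/(2*(-5 + 2*A)) (y(D, A) = -2 + ((D - 2)/((A - 5) + A))/2 = -2 + ((-2 + D)/((-5 + A) + A))/2 = -2 + ((-2 + D)/(-5 + 2*A))/2 = -2 + (-2 + D)/(2*(-5 + 2*A)))
a(n, O) = -4*O (a(n, O) = (2*O)*(-2) = -4*O)
c(k, C) = 24 + C + k (c(k, C) = 5 + ((k + C) + 19) = 5 + ((C + k) + 19) = 5 + (19 + C + k) = 24 + C + k)
-c(a(-1, y(6, 1)), J(-3, 0)) = -(24 - 3 - 2*(18 + 6 - 8*1)/(-5 + 2*1)) = -(24 - 3 - 2*(18 + 6 - 8)/(-5 + 2)) = -(24 - 3 - 2*16/(-3)) = -(24 - 3 - 2*(-1)*16/3) = -(24 - 3 - 4*(-8/3)) = -(24 - 3 + 32/3) = -1*95/3 = -95/3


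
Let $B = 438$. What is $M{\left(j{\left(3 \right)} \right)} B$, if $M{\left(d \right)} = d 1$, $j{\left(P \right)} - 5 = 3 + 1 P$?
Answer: $4818$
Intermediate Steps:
$j{\left(P \right)} = 8 + P$ ($j{\left(P \right)} = 5 + \left(3 + 1 P\right) = 5 + \left(3 + P\right) = 8 + P$)
$M{\left(d \right)} = d$
$M{\left(j{\left(3 \right)} \right)} B = \left(8 + 3\right) 438 = 11 \cdot 438 = 4818$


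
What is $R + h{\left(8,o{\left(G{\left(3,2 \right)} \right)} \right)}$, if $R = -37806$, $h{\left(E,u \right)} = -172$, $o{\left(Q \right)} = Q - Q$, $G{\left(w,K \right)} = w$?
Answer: $-37978$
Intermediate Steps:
$o{\left(Q \right)} = 0$
$R + h{\left(8,o{\left(G{\left(3,2 \right)} \right)} \right)} = -37806 - 172 = -37978$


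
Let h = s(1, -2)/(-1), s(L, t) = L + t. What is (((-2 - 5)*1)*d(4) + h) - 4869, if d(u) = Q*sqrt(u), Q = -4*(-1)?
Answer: -4924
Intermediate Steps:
h = 1 (h = (1 - 2)/(-1) = -1*(-1) = 1)
Q = 4
d(u) = 4*sqrt(u)
(((-2 - 5)*1)*d(4) + h) - 4869 = (((-2 - 5)*1)*(4*sqrt(4)) + 1) - 4869 = ((-7*1)*(4*2) + 1) - 4869 = (-7*8 + 1) - 4869 = (-56 + 1) - 4869 = -55 - 4869 = -4924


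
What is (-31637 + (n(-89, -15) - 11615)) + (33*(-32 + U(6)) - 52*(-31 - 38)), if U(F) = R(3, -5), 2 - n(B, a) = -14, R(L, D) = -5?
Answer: -40869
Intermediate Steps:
n(B, a) = 16 (n(B, a) = 2 - 1*(-14) = 2 + 14 = 16)
U(F) = -5
(-31637 + (n(-89, -15) - 11615)) + (33*(-32 + U(6)) - 52*(-31 - 38)) = (-31637 + (16 - 11615)) + (33*(-32 - 5) - 52*(-31 - 38)) = (-31637 - 11599) + (33*(-37) - 52*(-69)) = -43236 + (-1221 - 1*(-3588)) = -43236 + (-1221 + 3588) = -43236 + 2367 = -40869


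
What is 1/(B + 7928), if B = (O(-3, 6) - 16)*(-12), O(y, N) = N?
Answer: 1/8048 ≈ 0.00012425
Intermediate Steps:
B = 120 (B = (6 - 16)*(-12) = -10*(-12) = 120)
1/(B + 7928) = 1/(120 + 7928) = 1/8048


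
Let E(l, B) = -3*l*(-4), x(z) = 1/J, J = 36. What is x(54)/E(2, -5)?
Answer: 1/864 ≈ 0.0011574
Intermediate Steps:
x(z) = 1/36
E(l, B) = 12*l
x(54)/E(2, -5) = 1/(36*((12*2))) = (1/36)/24 = (1/36)*(1/24) = 1/864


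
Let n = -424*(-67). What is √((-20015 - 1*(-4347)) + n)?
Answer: 14*√65 ≈ 112.87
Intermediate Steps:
n = 28408
√((-20015 - 1*(-4347)) + n) = √((-20015 - 1*(-4347)) + 28408) = √((-20015 + 4347) + 28408) = √(-15668 + 28408) = √12740 = 14*√65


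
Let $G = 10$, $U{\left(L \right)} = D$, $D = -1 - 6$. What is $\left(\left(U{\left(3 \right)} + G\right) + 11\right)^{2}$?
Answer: $196$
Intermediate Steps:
$D = -7$ ($D = -1 - 6 = -7$)
$U{\left(L \right)} = -7$
$\left(\left(U{\left(3 \right)} + G\right) + 11\right)^{2} = \left(\left(-7 + 10\right) + 11\right)^{2} = \left(3 + 11\right)^{2} = 14^{2} = 196$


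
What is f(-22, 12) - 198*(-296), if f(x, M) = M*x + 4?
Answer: 58348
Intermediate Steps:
f(x, M) = 4 + M*x
f(-22, 12) - 198*(-296) = (4 + 12*(-22)) - 198*(-296) = (4 - 264) + 58608 = -260 + 58608 = 58348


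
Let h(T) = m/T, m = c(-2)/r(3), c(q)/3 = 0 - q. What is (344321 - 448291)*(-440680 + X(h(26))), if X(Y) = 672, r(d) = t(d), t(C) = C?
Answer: 45747631760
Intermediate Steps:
c(q) = -3*q (c(q) = 3*(0 - q) = 3*(-q) = -3*q)
r(d) = d
m = 2 (m = -3*(-2)/3 = 6*(1/3) = 2)
h(T) = 2/T
(344321 - 448291)*(-440680 + X(h(26))) = (344321 - 448291)*(-440680 + 672) = -103970*(-440008) = 45747631760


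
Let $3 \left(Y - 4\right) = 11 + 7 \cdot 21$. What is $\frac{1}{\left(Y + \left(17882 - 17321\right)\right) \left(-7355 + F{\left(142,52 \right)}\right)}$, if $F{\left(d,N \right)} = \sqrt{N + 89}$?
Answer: $- \frac{22065}{100239673052} - \frac{3 \sqrt{141}}{100239673052} \approx -2.2048 \cdot 10^{-7}$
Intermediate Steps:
$F{\left(d,N \right)} = \sqrt{89 + N}$
$Y = \frac{170}{3}$ ($Y = 4 + \frac{11 + 7 \cdot 21}{3} = 4 + \frac{11 + 147}{3} = 4 + \frac{1}{3} \cdot 158 = 4 + \frac{158}{3} = \frac{170}{3} \approx 56.667$)
$\frac{1}{\left(Y + \left(17882 - 17321\right)\right) \left(-7355 + F{\left(142,52 \right)}\right)} = \frac{1}{\left(\frac{170}{3} + \left(17882 - 17321\right)\right) \left(-7355 + \sqrt{89 + 52}\right)} = \frac{1}{\left(\frac{170}{3} + 561\right) \left(-7355 + \sqrt{141}\right)} = \frac{1}{\frac{1853}{3} \left(-7355 + \sqrt{141}\right)} = \frac{1}{- \frac{13628815}{3} + \frac{1853 \sqrt{141}}{3}}$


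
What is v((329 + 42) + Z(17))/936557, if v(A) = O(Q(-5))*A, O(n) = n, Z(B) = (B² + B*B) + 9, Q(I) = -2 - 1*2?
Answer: -3832/936557 ≈ -0.0040916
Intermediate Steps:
Q(I) = -4 (Q(I) = -2 - 2 = -4)
Z(B) = 9 + 2*B² (Z(B) = (B² + B²) + 9 = 2*B² + 9 = 9 + 2*B²)
v(A) = -4*A
v((329 + 42) + Z(17))/936557 = -4*((329 + 42) + (9 + 2*17²))/936557 = -4*(371 + (9 + 2*289))*(1/936557) = -4*(371 + (9 + 578))*(1/936557) = -4*(371 + 587)*(1/936557) = -4*958*(1/936557) = -3832*1/936557 = -3832/936557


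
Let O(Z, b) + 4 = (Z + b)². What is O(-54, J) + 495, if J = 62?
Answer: 555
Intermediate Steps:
O(Z, b) = -4 + (Z + b)²
O(-54, J) + 495 = (-4 + (-54 + 62)²) + 495 = (-4 + 8²) + 495 = (-4 + 64) + 495 = 60 + 495 = 555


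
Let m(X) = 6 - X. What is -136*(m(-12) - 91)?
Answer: 9928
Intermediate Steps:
-136*(m(-12) - 91) = -136*((6 - 1*(-12)) - 91) = -136*((6 + 12) - 91) = -136*(18 - 91) = -136*(-73) = 9928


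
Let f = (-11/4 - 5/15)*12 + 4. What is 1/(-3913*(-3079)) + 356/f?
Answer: -4289133179/397588191 ≈ -10.788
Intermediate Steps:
f = -33 (f = (-11*¼ - 5*1/15)*12 + 4 = (-11/4 - ⅓)*12 + 4 = -37/12*12 + 4 = -37 + 4 = -33)
1/(-3913*(-3079)) + 356/f = 1/(-3913*(-3079)) + 356/(-33) = -1/3913*(-1/3079) + 356*(-1/33) = 1/12048127 - 356/33 = -4289133179/397588191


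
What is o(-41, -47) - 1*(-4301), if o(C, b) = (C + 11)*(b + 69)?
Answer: 3641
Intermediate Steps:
o(C, b) = (11 + C)*(69 + b)
o(-41, -47) - 1*(-4301) = (759 + 11*(-47) + 69*(-41) - 41*(-47)) - 1*(-4301) = (759 - 517 - 2829 + 1927) + 4301 = -660 + 4301 = 3641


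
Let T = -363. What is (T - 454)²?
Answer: 667489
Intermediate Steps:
(T - 454)² = (-363 - 454)² = (-817)² = 667489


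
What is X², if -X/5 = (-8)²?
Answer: 102400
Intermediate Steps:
X = -320 (X = -5*(-8)² = -5*64 = -320)
X² = (-320)² = 102400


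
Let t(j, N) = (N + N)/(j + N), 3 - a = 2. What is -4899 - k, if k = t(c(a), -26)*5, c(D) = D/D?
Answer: -24547/5 ≈ -4909.4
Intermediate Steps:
a = 1 (a = 3 - 1*2 = 3 - 2 = 1)
c(D) = 1
t(j, N) = 2*N/(N + j) (t(j, N) = (2*N)/(N + j) = 2*N/(N + j))
k = 52/5 (k = (2*(-26)/(-26 + 1))*5 = (2*(-26)/(-25))*5 = (2*(-26)*(-1/25))*5 = (52/25)*5 = 52/5 ≈ 10.400)
-4899 - k = -4899 - 1*52/5 = -4899 - 52/5 = -24547/5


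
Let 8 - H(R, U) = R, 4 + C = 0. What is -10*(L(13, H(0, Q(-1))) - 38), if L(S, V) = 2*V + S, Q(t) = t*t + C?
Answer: 90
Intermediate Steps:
C = -4 (C = -4 + 0 = -4)
Q(t) = -4 + t**2 (Q(t) = t*t - 4 = t**2 - 4 = -4 + t**2)
H(R, U) = 8 - R
L(S, V) = S + 2*V
-10*(L(13, H(0, Q(-1))) - 38) = -10*((13 + 2*(8 - 1*0)) - 38) = -10*((13 + 2*(8 + 0)) - 38) = -10*((13 + 2*8) - 38) = -10*((13 + 16) - 38) = -10*(29 - 38) = -10*(-9) = 90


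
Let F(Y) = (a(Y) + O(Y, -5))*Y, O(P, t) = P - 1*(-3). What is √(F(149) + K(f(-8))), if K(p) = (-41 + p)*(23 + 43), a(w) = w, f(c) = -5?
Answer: √41813 ≈ 204.48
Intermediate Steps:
O(P, t) = 3 + P (O(P, t) = P + 3 = 3 + P)
K(p) = -2706 + 66*p (K(p) = (-41 + p)*66 = -2706 + 66*p)
F(Y) = Y*(3 + 2*Y) (F(Y) = (Y + (3 + Y))*Y = (3 + 2*Y)*Y = Y*(3 + 2*Y))
√(F(149) + K(f(-8))) = √(149*(3 + 2*149) + (-2706 + 66*(-5))) = √(149*(3 + 298) + (-2706 - 330)) = √(149*301 - 3036) = √(44849 - 3036) = √41813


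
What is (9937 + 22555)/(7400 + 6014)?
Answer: 16246/6707 ≈ 2.4222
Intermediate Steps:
(9937 + 22555)/(7400 + 6014) = 32492/13414 = 32492*(1/13414) = 16246/6707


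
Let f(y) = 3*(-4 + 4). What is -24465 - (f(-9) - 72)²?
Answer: -29649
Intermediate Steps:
f(y) = 0 (f(y) = 3*0 = 0)
-24465 - (f(-9) - 72)² = -24465 - (0 - 72)² = -24465 - 1*(-72)² = -24465 - 1*5184 = -24465 - 5184 = -29649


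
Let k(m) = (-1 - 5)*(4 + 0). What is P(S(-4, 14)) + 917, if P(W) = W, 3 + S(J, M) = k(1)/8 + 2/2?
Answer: 912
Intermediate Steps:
k(m) = -24 (k(m) = -6*4 = -24)
S(J, M) = -5 (S(J, M) = -3 + (-24/8 + 2/2) = -3 + (-24*⅛ + 2*(½)) = -3 + (-3 + 1) = -3 - 2 = -5)
P(S(-4, 14)) + 917 = -5 + 917 = 912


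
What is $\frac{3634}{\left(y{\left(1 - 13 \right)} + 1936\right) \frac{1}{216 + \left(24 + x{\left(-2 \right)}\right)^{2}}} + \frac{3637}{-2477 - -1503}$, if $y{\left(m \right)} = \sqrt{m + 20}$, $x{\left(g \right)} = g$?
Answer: $\frac{597890035893}{456329714} - \frac{635950 \sqrt{2}}{468511} \approx 1308.3$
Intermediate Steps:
$y{\left(m \right)} = \sqrt{20 + m}$
$\frac{3634}{\left(y{\left(1 - 13 \right)} + 1936\right) \frac{1}{216 + \left(24 + x{\left(-2 \right)}\right)^{2}}} + \frac{3637}{-2477 - -1503} = \frac{3634}{\left(\sqrt{20 + \left(1 - 13\right)} + 1936\right) \frac{1}{216 + \left(24 - 2\right)^{2}}} + \frac{3637}{-2477 - -1503} = \frac{3634}{\left(\sqrt{20 - 12} + 1936\right) \frac{1}{216 + 22^{2}}} + \frac{3637}{-2477 + 1503} = \frac{3634}{\left(\sqrt{8} + 1936\right) \frac{1}{216 + 484}} + \frac{3637}{-974} = \frac{3634}{\left(2 \sqrt{2} + 1936\right) \frac{1}{700}} + 3637 \left(- \frac{1}{974}\right) = \frac{3634}{\left(1936 + 2 \sqrt{2}\right) \frac{1}{700}} - \frac{3637}{974} = \frac{3634}{\frac{484}{175} + \frac{\sqrt{2}}{350}} - \frac{3637}{974} = - \frac{3637}{974} + \frac{3634}{\frac{484}{175} + \frac{\sqrt{2}}{350}}$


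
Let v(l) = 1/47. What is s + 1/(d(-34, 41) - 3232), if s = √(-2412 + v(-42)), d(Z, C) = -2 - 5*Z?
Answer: -1/3064 + I*√5328061/47 ≈ -0.00032637 + 49.112*I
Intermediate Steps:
v(l) = 1/47
s = I*√5328061/47 (s = √(-2412 + 1/47) = √(-113363/47) = I*√5328061/47 ≈ 49.112*I)
s + 1/(d(-34, 41) - 3232) = I*√5328061/47 + 1/((-2 - 5*(-34)) - 3232) = I*√5328061/47 + 1/((-2 + 170) - 3232) = I*√5328061/47 + 1/(168 - 3232) = I*√5328061/47 + 1/(-3064) = I*√5328061/47 - 1/3064 = -1/3064 + I*√5328061/47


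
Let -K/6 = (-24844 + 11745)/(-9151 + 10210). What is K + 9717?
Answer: 3456299/353 ≈ 9791.2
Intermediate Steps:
K = 26198/353 (K = -6*(-24844 + 11745)/(-9151 + 10210) = -(-78594)/1059 = -6*(-13099/1059) = 26198/353 ≈ 74.215)
K + 9717 = 26198/353 + 9717 = 3456299/353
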